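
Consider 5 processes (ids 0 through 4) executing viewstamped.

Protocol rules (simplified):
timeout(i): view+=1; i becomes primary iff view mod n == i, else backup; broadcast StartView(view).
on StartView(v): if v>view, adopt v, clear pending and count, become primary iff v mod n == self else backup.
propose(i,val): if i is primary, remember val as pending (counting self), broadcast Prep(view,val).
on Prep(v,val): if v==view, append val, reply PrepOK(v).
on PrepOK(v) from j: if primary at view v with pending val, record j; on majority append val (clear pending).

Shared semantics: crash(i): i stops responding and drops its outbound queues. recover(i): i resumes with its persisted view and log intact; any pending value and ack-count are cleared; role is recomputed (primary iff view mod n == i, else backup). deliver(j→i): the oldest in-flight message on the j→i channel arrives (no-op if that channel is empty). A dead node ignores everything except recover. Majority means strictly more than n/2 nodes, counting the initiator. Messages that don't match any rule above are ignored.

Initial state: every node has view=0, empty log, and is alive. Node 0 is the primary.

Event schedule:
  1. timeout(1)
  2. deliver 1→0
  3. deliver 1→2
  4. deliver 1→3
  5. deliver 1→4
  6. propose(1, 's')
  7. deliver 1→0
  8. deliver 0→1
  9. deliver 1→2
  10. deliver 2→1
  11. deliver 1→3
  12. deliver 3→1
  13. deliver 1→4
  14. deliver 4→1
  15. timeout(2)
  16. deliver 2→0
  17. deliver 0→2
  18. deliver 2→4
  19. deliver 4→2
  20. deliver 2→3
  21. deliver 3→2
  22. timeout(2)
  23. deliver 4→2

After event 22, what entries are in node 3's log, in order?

after 1 — timeout(1): n1:prim/v1/[-]
after 2 — deliver 1→0: n0:back/v1/[-]
after 3 — deliver 1→2: n2:back/v1/[-]
after 4 — deliver 1→3: n3:back/v1/[-]
after 5 — deliver 1→4: n4:back/v1/[-]
after 6 — propose(1,'s'): ·
after 7 — deliver 1→0: n0:back/v1/[s]
after 8 — deliver 0→1: ·
after 9 — deliver 1→2: n2:back/v1/[s]
after 10 — deliver 2→1: n1:prim/v1/[s]
after 11 — deliver 1→3: n3:back/v1/[s]
after 12 — deliver 3→1: ·
after 13 — deliver 1→4: n4:back/v1/[s]
after 14 — deliver 4→1: ·
after 15 — timeout(2): n2:prim/v2/[s]
after 16 — deliver 2→0: n0:back/v2/[s]
after 17 — deliver 0→2: ·
after 18 — deliver 2→4: n4:back/v2/[s]
after 19 — deliver 4→2: ·
after 20 — deliver 2→3: n3:back/v2/[s]
after 21 — deliver 3→2: ·
after 22 — timeout(2): n2:back/v3/[s]

s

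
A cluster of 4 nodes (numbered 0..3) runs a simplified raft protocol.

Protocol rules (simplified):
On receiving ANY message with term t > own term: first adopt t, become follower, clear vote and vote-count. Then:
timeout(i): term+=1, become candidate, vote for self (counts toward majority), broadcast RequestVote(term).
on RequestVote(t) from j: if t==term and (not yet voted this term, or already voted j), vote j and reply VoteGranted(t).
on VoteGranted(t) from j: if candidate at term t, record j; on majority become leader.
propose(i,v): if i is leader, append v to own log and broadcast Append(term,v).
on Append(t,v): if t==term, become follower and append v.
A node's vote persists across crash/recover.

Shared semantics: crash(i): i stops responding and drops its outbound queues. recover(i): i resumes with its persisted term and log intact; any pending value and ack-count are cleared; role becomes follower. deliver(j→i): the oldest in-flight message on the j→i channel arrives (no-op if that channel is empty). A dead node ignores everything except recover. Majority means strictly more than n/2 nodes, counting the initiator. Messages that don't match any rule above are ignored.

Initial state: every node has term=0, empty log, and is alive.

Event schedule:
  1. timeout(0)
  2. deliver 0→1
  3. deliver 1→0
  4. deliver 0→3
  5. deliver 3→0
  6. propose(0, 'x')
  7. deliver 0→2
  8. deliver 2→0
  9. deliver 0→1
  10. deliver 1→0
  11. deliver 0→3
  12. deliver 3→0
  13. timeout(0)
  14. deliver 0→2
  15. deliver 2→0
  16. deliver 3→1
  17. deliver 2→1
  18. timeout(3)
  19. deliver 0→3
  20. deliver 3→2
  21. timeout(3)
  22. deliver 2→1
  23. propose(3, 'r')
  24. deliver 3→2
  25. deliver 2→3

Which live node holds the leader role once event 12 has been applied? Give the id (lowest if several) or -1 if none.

after 1 — timeout(0): n0:cand/t1/[-]
after 2 — deliver 0→1: n1:foll/t1/[-]
after 3 — deliver 1→0: ·
after 4 — deliver 0→3: n3:foll/t1/[-]
after 5 — deliver 3→0: n0:lead/t1/[-]
after 6 — propose(0,'x'): n0:lead/t1/[x]
after 7 — deliver 0→2: n2:foll/t1/[-]
after 8 — deliver 2→0: ·
after 9 — deliver 0→1: n1:foll/t1/[x]
after 10 — deliver 1→0: ·
after 11 — deliver 0→3: n3:foll/t1/[x]
after 12 — deliver 3→0: ·

0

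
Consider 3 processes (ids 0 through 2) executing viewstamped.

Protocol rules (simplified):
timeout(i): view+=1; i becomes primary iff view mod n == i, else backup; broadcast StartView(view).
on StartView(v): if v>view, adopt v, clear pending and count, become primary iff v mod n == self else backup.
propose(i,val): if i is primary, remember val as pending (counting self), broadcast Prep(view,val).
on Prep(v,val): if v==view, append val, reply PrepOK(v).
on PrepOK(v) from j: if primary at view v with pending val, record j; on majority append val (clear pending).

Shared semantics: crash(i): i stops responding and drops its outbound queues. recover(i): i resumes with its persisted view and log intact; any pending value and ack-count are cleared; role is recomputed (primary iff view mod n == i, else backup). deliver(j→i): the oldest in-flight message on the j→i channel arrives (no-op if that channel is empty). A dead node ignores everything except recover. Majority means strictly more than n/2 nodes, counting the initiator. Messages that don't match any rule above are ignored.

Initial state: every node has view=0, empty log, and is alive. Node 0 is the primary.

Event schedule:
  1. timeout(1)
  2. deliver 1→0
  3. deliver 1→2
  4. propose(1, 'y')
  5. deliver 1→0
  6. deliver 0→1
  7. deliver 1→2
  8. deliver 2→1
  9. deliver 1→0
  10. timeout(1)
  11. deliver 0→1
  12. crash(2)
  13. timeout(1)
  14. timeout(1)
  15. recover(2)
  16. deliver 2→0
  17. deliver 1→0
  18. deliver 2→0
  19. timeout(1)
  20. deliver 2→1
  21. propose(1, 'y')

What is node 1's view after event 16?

step 1 timeout(1): 1={prim,v=1,log=-}
step 2 deliver 1→0: 0={back,v=1,log=-}
step 3 deliver 1→2: 2={back,v=1,log=-}
step 4 propose(1,'y'): —
step 5 deliver 1→0: 0={back,v=1,log=y}
step 6 deliver 0→1: 1={prim,v=1,log=y}
step 7 deliver 1→2: 2={back,v=1,log=y}
step 8 deliver 2→1: —
step 9 deliver 1→0: —
step 10 timeout(1): 1={back,v=2,log=y}
step 11 deliver 0→1: —
step 12 crash(2): 2={✗back,v=1,log=y}
step 13 timeout(1): 1={back,v=3,log=y}
step 14 timeout(1): 1={prim,v=4,log=y}
step 15 recover(2): 2={back,v=1,log=y}
step 16 deliver 2→0: —

4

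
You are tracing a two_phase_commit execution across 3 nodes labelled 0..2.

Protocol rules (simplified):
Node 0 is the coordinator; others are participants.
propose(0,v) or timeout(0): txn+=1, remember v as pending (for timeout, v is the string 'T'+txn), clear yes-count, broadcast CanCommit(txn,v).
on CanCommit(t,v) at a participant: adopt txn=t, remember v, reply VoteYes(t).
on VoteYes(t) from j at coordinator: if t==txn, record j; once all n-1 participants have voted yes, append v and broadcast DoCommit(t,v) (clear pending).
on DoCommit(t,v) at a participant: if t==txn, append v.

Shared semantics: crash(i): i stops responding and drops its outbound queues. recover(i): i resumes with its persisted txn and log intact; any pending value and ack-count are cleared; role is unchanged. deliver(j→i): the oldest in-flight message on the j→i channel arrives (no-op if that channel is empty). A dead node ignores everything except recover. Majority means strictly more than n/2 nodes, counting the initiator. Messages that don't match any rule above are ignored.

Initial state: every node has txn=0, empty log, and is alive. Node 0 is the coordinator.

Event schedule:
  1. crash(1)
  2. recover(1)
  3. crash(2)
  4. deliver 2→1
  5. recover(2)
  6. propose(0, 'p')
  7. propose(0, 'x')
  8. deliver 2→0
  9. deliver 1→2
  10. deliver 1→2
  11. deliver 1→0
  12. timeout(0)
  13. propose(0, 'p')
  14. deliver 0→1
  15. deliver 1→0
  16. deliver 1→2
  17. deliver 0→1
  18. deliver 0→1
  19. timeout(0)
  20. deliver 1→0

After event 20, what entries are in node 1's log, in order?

1. crash(1):  <1:✗part t0 ->
2. recover(1):  <1:part t0 ->
3. crash(2):  <2:✗part t0 ->
4. deliver 2→1:  nop
5. recover(2):  <2:part t0 ->
6. propose(0,'p'):  <0:coor t1 ->
7. propose(0,'x'):  <0:coor t2 ->
8. deliver 2→0:  nop
9. deliver 1→2:  nop
10. deliver 1→2:  nop
11. deliver 1→0:  nop
12. timeout(0):  <0:coor t3 ->
13. propose(0,'p'):  <0:coor t4 ->
14. deliver 0→1:  <1:part t1 ->
15. deliver 1→0:  nop
16. deliver 1→2:  nop
17. deliver 0→1:  <1:part t2 ->
18. deliver 0→1:  <1:part t3 ->
19. timeout(0):  <0:coor t5 ->
20. deliver 1→0:  nop

empty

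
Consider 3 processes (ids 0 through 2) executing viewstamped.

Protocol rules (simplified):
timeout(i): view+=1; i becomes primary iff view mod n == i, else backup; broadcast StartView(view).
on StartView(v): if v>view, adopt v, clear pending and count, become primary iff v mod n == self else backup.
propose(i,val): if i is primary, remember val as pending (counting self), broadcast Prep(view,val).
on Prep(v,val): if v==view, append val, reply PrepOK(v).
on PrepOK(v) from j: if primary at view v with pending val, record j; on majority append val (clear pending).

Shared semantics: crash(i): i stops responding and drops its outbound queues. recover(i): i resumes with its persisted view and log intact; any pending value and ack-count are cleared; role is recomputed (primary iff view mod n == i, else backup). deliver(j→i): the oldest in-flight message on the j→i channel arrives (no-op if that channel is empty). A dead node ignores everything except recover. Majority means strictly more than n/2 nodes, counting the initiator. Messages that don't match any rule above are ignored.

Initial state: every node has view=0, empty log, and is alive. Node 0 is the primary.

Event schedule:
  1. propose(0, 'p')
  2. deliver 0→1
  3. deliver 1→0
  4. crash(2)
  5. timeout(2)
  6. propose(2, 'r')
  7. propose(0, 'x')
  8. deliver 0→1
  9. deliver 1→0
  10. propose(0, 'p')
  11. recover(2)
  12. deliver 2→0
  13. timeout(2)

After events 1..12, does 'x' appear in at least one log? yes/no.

e1 propose(0,'p'): ·
e2 deliver 0→1: 1[back,v=0,p]
e3 deliver 1→0: 0[prim,v=0,p]
e4 crash(2): 2[✗back,v=0,-]
e5 timeout(2): ·
e6 propose(2,'r'): ·
e7 propose(0,'x'): ·
e8 deliver 0→1: 1[back,v=0,p,x]
e9 deliver 1→0: 0[prim,v=0,p,x]
e10 propose(0,'p'): ·
e11 recover(2): 2[back,v=0,-]
e12 deliver 2→0: ·

yes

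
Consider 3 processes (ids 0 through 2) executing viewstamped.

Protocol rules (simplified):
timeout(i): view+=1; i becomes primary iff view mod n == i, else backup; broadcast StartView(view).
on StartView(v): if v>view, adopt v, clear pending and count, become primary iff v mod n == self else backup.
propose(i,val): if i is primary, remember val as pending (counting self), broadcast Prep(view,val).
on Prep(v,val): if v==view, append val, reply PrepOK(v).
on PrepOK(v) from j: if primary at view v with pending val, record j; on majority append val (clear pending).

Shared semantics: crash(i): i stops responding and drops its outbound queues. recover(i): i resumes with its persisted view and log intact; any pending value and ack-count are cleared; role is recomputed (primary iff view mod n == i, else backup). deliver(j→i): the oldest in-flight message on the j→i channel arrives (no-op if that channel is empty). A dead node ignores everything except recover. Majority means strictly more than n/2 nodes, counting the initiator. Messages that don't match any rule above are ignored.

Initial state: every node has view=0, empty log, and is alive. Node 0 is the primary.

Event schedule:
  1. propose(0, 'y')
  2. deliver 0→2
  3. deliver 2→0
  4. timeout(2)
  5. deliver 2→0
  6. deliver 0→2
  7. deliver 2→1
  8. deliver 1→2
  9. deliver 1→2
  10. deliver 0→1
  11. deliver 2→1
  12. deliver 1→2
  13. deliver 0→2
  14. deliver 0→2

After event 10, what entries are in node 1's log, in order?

empty

step 1 propose(0,'y'): —
step 2 deliver 0→2: 2={back,v=0,log=y}
step 3 deliver 2→0: 0={prim,v=0,log=y}
step 4 timeout(2): 2={back,v=1,log=y}
step 5 deliver 2→0: 0={back,v=1,log=y}
step 6 deliver 0→2: —
step 7 deliver 2→1: 1={prim,v=1,log=-}
step 8 deliver 1→2: —
step 9 deliver 1→2: —
step 10 deliver 0→1: —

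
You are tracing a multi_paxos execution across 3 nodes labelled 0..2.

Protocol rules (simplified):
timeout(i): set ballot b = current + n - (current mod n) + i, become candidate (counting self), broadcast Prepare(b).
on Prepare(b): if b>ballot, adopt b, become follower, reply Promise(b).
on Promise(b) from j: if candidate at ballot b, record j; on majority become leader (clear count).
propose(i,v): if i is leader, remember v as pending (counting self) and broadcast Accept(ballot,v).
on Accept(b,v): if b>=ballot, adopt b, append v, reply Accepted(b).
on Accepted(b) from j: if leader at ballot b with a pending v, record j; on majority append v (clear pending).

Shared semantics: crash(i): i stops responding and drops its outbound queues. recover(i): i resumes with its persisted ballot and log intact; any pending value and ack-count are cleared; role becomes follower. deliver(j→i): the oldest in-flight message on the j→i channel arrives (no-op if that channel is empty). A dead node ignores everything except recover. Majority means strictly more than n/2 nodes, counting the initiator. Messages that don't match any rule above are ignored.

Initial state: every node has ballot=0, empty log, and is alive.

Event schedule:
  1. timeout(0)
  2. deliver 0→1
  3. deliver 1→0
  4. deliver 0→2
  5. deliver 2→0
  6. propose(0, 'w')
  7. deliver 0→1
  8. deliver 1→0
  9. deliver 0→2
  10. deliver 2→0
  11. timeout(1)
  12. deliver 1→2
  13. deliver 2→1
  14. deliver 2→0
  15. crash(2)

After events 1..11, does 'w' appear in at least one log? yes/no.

yes

1. timeout(0):  <0:cand b3 ->
2. deliver 0→1:  <1:foll b3 ->
3. deliver 1→0:  <0:lead b3 ->
4. deliver 0→2:  <2:foll b3 ->
5. deliver 2→0:  nop
6. propose(0,'w'):  nop
7. deliver 0→1:  <1:foll b3 w>
8. deliver 1→0:  <0:lead b3 w>
9. deliver 0→2:  <2:foll b3 w>
10. deliver 2→0:  nop
11. timeout(1):  <1:cand b7 w>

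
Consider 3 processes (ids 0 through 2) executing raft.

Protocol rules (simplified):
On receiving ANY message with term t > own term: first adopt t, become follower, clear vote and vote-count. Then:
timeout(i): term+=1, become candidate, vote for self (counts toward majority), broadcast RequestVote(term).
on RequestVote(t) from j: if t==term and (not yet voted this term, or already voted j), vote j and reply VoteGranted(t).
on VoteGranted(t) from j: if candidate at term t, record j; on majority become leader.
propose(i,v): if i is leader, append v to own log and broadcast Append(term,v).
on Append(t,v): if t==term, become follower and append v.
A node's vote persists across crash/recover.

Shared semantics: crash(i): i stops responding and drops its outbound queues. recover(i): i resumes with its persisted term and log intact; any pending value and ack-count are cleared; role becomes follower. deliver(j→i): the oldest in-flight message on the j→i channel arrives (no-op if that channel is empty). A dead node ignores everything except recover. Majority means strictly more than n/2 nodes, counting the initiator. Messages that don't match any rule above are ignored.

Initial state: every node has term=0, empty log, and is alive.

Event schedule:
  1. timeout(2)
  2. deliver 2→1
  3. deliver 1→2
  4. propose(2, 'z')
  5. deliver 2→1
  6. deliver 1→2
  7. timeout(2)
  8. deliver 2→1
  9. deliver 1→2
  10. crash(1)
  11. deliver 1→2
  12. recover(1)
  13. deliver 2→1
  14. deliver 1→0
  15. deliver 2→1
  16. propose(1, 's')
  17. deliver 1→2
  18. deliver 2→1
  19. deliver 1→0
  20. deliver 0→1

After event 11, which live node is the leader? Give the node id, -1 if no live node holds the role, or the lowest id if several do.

step 1 timeout(2): 2={cand,t=1,log=-}
step 2 deliver 2→1: 1={foll,t=1,log=-}
step 3 deliver 1→2: 2={lead,t=1,log=-}
step 4 propose(2,'z'): 2={lead,t=1,log=z}
step 5 deliver 2→1: 1={foll,t=1,log=z}
step 6 deliver 1→2: —
step 7 timeout(2): 2={cand,t=2,log=z}
step 8 deliver 2→1: 1={foll,t=2,log=z}
step 9 deliver 1→2: 2={lead,t=2,log=z}
step 10 crash(1): 1={✗foll,t=2,log=z}
step 11 deliver 1→2: —

2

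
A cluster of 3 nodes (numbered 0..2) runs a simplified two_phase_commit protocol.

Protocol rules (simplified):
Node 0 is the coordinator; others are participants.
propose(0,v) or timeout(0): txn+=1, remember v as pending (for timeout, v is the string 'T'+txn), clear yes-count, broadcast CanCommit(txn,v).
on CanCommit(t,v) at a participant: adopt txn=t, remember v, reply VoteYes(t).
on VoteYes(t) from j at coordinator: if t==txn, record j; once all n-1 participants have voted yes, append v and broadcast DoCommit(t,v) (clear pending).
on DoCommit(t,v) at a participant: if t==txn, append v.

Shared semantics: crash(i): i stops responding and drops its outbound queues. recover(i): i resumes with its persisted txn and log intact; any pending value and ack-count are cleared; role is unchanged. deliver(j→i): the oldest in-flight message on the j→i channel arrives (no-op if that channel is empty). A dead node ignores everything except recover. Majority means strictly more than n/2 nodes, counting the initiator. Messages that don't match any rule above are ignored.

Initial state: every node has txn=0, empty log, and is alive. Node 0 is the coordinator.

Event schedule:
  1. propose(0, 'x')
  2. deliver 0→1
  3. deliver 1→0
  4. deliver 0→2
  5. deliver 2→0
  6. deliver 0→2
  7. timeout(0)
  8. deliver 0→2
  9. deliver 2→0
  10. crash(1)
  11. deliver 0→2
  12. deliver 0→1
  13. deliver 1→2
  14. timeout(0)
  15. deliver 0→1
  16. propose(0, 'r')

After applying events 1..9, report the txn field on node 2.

step 1 propose(0,'x'): 0={coor,t=1,log=-}
step 2 deliver 0→1: 1={part,t=1,log=-}
step 3 deliver 1→0: —
step 4 deliver 0→2: 2={part,t=1,log=-}
step 5 deliver 2→0: 0={coor,t=1,log=x}
step 6 deliver 0→2: 2={part,t=1,log=x}
step 7 timeout(0): 0={coor,t=2,log=x}
step 8 deliver 0→2: 2={part,t=2,log=x}
step 9 deliver 2→0: —

2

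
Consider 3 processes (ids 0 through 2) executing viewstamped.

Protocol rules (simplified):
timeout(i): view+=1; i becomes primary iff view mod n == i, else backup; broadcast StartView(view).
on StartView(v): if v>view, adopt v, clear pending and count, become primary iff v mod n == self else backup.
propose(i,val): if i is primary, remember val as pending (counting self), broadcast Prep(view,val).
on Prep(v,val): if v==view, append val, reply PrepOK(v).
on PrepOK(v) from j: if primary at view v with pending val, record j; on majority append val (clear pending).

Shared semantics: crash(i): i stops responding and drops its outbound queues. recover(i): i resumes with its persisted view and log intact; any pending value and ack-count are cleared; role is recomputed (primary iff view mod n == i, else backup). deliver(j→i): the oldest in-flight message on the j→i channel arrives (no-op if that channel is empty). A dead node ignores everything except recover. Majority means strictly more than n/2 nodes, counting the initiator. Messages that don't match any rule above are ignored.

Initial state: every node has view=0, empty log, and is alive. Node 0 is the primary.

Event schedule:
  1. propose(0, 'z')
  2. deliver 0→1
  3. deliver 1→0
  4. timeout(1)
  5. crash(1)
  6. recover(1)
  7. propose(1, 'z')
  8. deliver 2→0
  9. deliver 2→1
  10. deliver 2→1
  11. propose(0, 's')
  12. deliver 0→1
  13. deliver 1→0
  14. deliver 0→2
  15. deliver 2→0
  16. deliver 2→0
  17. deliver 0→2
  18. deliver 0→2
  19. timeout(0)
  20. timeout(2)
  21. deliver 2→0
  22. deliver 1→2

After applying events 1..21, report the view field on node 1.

after 1 — propose(0,'z'): ·
after 2 — deliver 0→1: n1:back/v0/[z]
after 3 — deliver 1→0: n0:prim/v0/[z]
after 4 — timeout(1): n1:prim/v1/[z]
after 5 — crash(1): n1:✗prim/v1/[z]
after 6 — recover(1): n1:prim/v1/[z]
after 7 — propose(1,'z'): ·
after 8 — deliver 2→0: ·
after 9 — deliver 2→1: ·
after 10 — deliver 2→1: ·
after 11 — propose(0,'s'): ·
after 12 — deliver 0→1: ·
after 13 — deliver 1→0: ·
after 14 — deliver 0→2: n2:back/v0/[z]
after 15 — deliver 2→0: n0:prim/v0/[z,s]
after 16 — deliver 2→0: ·
after 17 — deliver 0→2: n2:back/v0/[z,s]
after 18 — deliver 0→2: ·
after 19 — timeout(0): n0:back/v1/[z,s]
after 20 — timeout(2): n2:back/v1/[z,s]
after 21 — deliver 2→0: ·

1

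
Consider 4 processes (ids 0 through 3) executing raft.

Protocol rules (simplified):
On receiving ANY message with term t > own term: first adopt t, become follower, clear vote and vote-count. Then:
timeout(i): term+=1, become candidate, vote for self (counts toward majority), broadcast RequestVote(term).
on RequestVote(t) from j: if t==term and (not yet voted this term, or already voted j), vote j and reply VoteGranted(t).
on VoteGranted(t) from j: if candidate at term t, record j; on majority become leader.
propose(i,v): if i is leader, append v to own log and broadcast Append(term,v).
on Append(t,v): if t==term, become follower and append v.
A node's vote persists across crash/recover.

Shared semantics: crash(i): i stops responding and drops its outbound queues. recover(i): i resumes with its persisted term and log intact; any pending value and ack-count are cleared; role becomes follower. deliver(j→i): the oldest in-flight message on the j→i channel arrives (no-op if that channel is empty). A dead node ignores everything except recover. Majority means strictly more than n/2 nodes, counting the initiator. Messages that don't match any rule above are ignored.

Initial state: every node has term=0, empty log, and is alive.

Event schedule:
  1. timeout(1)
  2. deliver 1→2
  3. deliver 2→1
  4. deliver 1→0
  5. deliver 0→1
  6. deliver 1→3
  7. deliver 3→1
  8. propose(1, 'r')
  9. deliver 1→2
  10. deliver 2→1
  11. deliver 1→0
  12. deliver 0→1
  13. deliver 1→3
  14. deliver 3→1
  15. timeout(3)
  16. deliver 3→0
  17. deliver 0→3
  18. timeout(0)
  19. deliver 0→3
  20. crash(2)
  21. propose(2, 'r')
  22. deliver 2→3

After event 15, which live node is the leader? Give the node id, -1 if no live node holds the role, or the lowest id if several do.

1

after 1 — timeout(1): n1:cand/t1/[-]
after 2 — deliver 1→2: n2:foll/t1/[-]
after 3 — deliver 2→1: ·
after 4 — deliver 1→0: n0:foll/t1/[-]
after 5 — deliver 0→1: n1:lead/t1/[-]
after 6 — deliver 1→3: n3:foll/t1/[-]
after 7 — deliver 3→1: ·
after 8 — propose(1,'r'): n1:lead/t1/[r]
after 9 — deliver 1→2: n2:foll/t1/[r]
after 10 — deliver 2→1: ·
after 11 — deliver 1→0: n0:foll/t1/[r]
after 12 — deliver 0→1: ·
after 13 — deliver 1→3: n3:foll/t1/[r]
after 14 — deliver 3→1: ·
after 15 — timeout(3): n3:cand/t2/[r]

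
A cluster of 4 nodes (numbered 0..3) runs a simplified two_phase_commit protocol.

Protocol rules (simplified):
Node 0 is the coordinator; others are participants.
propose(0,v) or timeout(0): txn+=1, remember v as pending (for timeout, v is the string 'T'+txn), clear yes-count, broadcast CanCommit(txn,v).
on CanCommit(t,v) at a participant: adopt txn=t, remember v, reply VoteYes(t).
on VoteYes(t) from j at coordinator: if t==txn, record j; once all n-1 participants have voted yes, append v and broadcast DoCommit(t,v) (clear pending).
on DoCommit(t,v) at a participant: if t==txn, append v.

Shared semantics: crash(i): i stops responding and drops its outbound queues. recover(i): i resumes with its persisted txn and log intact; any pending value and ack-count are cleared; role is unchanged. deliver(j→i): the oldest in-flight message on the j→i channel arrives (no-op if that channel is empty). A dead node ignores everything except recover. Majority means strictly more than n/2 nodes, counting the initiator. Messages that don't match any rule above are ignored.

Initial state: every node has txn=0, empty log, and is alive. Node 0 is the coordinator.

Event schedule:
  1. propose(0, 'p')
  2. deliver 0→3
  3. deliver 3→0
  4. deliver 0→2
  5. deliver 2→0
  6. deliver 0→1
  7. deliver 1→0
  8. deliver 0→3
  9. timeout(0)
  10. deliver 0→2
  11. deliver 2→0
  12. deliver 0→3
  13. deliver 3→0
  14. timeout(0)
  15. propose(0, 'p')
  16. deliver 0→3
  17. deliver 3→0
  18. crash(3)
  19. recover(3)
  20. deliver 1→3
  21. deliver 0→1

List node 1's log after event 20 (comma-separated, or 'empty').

step 1 propose(0,'p'): 0={coor,t=1,log=-}
step 2 deliver 0→3: 3={part,t=1,log=-}
step 3 deliver 3→0: —
step 4 deliver 0→2: 2={part,t=1,log=-}
step 5 deliver 2→0: —
step 6 deliver 0→1: 1={part,t=1,log=-}
step 7 deliver 1→0: 0={coor,t=1,log=p}
step 8 deliver 0→3: 3={part,t=1,log=p}
step 9 timeout(0): 0={coor,t=2,log=p}
step 10 deliver 0→2: 2={part,t=1,log=p}
step 11 deliver 2→0: —
step 12 deliver 0→3: 3={part,t=2,log=p}
step 13 deliver 3→0: —
step 14 timeout(0): 0={coor,t=3,log=p}
step 15 propose(0,'p'): 0={coor,t=4,log=p}
step 16 deliver 0→3: 3={part,t=3,log=p}
step 17 deliver 3→0: —
step 18 crash(3): 3={✗part,t=3,log=p}
step 19 recover(3): 3={part,t=3,log=p}
step 20 deliver 1→3: —

empty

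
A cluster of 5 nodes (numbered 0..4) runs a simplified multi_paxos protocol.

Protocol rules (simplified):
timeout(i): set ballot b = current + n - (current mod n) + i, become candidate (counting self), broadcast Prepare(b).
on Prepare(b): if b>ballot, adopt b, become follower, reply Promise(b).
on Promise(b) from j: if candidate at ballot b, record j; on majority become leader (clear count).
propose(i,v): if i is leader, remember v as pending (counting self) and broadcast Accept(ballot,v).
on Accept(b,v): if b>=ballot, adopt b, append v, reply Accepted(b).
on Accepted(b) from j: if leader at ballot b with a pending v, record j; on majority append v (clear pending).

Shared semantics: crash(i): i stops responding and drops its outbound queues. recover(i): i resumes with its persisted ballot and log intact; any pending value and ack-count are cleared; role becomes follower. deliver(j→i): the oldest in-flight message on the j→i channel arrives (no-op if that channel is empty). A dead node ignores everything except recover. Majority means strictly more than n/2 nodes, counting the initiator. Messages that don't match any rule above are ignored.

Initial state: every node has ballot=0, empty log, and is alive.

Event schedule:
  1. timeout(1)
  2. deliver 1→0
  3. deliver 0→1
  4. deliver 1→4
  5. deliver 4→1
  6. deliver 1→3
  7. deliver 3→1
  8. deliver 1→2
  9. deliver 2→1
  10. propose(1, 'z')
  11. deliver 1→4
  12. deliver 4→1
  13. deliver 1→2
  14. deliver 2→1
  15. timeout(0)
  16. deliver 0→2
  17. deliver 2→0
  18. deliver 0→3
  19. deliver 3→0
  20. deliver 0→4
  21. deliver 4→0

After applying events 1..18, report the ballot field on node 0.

10

e1 timeout(1): 1[cand,b=6,-]
e2 deliver 1→0: 0[foll,b=6,-]
e3 deliver 0→1: ·
e4 deliver 1→4: 4[foll,b=6,-]
e5 deliver 4→1: 1[lead,b=6,-]
e6 deliver 1→3: 3[foll,b=6,-]
e7 deliver 3→1: ·
e8 deliver 1→2: 2[foll,b=6,-]
e9 deliver 2→1: ·
e10 propose(1,'z'): ·
e11 deliver 1→4: 4[foll,b=6,z]
e12 deliver 4→1: ·
e13 deliver 1→2: 2[foll,b=6,z]
e14 deliver 2→1: 1[lead,b=6,z]
e15 timeout(0): 0[cand,b=10,-]
e16 deliver 0→2: 2[foll,b=10,z]
e17 deliver 2→0: ·
e18 deliver 0→3: 3[foll,b=10,-]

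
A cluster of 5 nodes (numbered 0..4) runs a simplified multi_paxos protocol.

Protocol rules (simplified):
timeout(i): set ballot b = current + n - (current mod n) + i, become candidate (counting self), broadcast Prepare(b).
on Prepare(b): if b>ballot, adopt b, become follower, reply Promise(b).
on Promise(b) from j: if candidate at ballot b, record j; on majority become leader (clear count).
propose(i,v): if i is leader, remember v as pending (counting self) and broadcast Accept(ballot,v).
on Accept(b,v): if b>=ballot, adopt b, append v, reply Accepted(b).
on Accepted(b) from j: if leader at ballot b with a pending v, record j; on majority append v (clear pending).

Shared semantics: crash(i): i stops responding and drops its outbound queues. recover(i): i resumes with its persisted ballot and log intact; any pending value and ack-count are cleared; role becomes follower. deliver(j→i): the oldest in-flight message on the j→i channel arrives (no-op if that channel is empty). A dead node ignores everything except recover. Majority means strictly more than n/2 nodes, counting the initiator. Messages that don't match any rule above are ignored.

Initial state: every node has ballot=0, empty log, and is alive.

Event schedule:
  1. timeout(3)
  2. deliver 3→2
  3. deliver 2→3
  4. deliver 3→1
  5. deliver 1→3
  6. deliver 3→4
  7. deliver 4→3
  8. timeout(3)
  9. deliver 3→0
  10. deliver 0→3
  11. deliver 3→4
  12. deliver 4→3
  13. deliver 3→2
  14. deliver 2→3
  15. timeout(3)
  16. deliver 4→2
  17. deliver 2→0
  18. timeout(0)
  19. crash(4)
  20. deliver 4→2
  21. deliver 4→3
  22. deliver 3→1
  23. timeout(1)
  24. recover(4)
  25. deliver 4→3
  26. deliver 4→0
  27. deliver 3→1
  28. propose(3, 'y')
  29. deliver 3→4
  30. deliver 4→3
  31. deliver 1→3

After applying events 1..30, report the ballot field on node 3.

e1 timeout(3): 3[cand,b=8,-]
e2 deliver 3→2: 2[foll,b=8,-]
e3 deliver 2→3: ·
e4 deliver 3→1: 1[foll,b=8,-]
e5 deliver 1→3: 3[lead,b=8,-]
e6 deliver 3→4: 4[foll,b=8,-]
e7 deliver 4→3: ·
e8 timeout(3): 3[cand,b=13,-]
e9 deliver 3→0: 0[foll,b=8,-]
e10 deliver 0→3: ·
e11 deliver 3→4: 4[foll,b=13,-]
e12 deliver 4→3: ·
e13 deliver 3→2: 2[foll,b=13,-]
e14 deliver 2→3: 3[lead,b=13,-]
e15 timeout(3): 3[cand,b=18,-]
e16 deliver 4→2: ·
e17 deliver 2→0: ·
e18 timeout(0): 0[cand,b=10,-]
e19 crash(4): 4[✗foll,b=13,-]
e20 deliver 4→2: ·
e21 deliver 4→3: ·
e22 deliver 3→1: 1[foll,b=13,-]
e23 timeout(1): 1[cand,b=16,-]
e24 recover(4): 4[foll,b=13,-]
e25 deliver 4→3: ·
e26 deliver 4→0: ·
e27 deliver 3→1: 1[foll,b=18,-]
e28 propose(3,'y'): ·
e29 deliver 3→4: 4[foll,b=18,-]
e30 deliver 4→3: ·

18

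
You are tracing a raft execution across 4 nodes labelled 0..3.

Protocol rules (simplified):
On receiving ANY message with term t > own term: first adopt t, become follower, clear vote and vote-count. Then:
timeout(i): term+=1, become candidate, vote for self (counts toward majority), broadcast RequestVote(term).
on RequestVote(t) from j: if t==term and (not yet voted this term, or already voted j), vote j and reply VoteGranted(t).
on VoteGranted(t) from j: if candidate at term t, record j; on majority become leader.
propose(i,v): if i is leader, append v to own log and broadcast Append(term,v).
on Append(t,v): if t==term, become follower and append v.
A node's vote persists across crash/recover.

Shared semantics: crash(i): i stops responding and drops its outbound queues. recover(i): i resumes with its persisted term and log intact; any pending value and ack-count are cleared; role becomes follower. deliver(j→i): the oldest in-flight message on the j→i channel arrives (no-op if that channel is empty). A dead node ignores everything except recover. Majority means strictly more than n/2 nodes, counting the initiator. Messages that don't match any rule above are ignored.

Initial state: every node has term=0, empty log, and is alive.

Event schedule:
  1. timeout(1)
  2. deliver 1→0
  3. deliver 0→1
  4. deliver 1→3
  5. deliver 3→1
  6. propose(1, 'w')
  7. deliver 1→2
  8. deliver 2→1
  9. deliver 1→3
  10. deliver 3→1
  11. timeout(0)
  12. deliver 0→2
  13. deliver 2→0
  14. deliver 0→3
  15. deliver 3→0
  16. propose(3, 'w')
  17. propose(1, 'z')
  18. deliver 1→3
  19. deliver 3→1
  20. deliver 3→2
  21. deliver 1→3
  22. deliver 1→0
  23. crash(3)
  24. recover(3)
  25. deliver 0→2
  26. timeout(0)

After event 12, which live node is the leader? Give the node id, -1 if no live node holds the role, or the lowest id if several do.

1

1. timeout(1):  <1:cand t1 ->
2. deliver 1→0:  <0:foll t1 ->
3. deliver 0→1:  nop
4. deliver 1→3:  <3:foll t1 ->
5. deliver 3→1:  <1:lead t1 ->
6. propose(1,'w'):  <1:lead t1 w>
7. deliver 1→2:  <2:foll t1 ->
8. deliver 2→1:  nop
9. deliver 1→3:  <3:foll t1 w>
10. deliver 3→1:  nop
11. timeout(0):  <0:cand t2 ->
12. deliver 0→2:  <2:foll t2 ->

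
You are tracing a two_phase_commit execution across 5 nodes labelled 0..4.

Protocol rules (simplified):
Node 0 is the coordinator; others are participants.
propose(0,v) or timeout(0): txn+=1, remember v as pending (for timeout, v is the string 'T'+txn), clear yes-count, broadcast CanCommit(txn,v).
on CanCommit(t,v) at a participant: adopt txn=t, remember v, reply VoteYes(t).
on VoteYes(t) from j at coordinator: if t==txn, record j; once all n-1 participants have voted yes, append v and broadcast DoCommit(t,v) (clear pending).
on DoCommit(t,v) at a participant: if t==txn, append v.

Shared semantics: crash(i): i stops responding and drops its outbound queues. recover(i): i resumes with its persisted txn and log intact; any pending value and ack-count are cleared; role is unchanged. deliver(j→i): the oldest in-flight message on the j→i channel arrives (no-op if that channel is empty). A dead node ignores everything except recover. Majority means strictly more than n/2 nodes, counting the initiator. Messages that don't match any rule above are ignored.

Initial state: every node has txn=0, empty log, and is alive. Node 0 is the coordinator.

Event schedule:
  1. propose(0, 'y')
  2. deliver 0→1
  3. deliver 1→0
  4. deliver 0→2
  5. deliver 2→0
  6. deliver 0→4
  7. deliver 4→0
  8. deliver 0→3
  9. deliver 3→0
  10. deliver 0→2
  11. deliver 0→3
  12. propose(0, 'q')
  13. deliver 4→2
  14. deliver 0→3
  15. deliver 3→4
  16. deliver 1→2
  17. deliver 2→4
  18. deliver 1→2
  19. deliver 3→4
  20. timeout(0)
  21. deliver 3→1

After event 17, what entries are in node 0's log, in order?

after 1 — propose(0,'y'): n0:coor/t1/[-]
after 2 — deliver 0→1: n1:part/t1/[-]
after 3 — deliver 1→0: ·
after 4 — deliver 0→2: n2:part/t1/[-]
after 5 — deliver 2→0: ·
after 6 — deliver 0→4: n4:part/t1/[-]
after 7 — deliver 4→0: ·
after 8 — deliver 0→3: n3:part/t1/[-]
after 9 — deliver 3→0: n0:coor/t1/[y]
after 10 — deliver 0→2: n2:part/t1/[y]
after 11 — deliver 0→3: n3:part/t1/[y]
after 12 — propose(0,'q'): n0:coor/t2/[y]
after 13 — deliver 4→2: ·
after 14 — deliver 0→3: n3:part/t2/[y]
after 15 — deliver 3→4: ·
after 16 — deliver 1→2: ·
after 17 — deliver 2→4: ·

y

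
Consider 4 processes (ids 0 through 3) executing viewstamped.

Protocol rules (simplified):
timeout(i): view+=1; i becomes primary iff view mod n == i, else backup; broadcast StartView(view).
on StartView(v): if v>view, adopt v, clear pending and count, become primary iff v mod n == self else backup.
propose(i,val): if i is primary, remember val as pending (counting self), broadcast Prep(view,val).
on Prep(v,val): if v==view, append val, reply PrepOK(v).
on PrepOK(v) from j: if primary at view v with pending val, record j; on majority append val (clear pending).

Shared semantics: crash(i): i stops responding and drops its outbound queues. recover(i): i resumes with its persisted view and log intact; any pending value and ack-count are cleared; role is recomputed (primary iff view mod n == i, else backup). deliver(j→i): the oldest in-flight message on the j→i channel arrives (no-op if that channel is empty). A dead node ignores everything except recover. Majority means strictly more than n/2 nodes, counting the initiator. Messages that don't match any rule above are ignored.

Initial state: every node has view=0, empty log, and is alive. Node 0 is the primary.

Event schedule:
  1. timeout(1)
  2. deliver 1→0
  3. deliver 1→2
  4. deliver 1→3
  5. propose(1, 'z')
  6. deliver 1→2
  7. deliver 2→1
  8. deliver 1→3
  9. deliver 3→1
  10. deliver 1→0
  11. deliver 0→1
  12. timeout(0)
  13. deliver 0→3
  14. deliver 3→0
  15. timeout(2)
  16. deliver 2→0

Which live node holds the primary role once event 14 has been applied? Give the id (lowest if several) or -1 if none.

[1] timeout(1) → N1(prim v1 [-])
[2] deliver 1→0 → N0(back v1 [-])
[3] deliver 1→2 → N2(back v1 [-])
[4] deliver 1→3 → N3(back v1 [-])
[5] propose(1,'z') → ∅
[6] deliver 1→2 → N2(back v1 [z])
[7] deliver 2→1 → ∅
[8] deliver 1→3 → N3(back v1 [z])
[9] deliver 3→1 → N1(prim v1 [z])
[10] deliver 1→0 → N0(back v1 [z])
[11] deliver 0→1 → ∅
[12] timeout(0) → N0(back v2 [z])
[13] deliver 0→3 → N3(back v2 [z])
[14] deliver 3→0 → ∅

1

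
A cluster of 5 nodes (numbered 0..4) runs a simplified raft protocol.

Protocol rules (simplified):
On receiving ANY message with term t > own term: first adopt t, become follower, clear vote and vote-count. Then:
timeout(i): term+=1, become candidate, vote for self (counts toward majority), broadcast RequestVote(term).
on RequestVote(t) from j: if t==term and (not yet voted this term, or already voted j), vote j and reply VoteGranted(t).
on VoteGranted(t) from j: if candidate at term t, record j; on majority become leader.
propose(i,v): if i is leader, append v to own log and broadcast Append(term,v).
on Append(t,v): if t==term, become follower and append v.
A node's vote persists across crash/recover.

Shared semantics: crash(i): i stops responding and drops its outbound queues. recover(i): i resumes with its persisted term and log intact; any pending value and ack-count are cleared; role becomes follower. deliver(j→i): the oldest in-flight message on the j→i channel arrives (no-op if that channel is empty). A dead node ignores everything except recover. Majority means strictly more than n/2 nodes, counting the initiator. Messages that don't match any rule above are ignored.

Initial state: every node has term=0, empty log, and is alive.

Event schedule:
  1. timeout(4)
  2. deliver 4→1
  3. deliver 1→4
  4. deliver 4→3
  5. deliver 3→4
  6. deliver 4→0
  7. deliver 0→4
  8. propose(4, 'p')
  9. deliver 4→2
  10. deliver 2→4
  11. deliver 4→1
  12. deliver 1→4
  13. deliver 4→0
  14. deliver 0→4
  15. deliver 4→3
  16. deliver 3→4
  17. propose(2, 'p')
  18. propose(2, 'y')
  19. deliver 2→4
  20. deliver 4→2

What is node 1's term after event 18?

1

[1] timeout(4) → N4(cand t1 [-])
[2] deliver 4→1 → N1(foll t1 [-])
[3] deliver 1→4 → ∅
[4] deliver 4→3 → N3(foll t1 [-])
[5] deliver 3→4 → N4(lead t1 [-])
[6] deliver 4→0 → N0(foll t1 [-])
[7] deliver 0→4 → ∅
[8] propose(4,'p') → N4(lead t1 [p])
[9] deliver 4→2 → N2(foll t1 [-])
[10] deliver 2→4 → ∅
[11] deliver 4→1 → N1(foll t1 [p])
[12] deliver 1→4 → ∅
[13] deliver 4→0 → N0(foll t1 [p])
[14] deliver 0→4 → ∅
[15] deliver 4→3 → N3(foll t1 [p])
[16] deliver 3→4 → ∅
[17] propose(2,'p') → ∅
[18] propose(2,'y') → ∅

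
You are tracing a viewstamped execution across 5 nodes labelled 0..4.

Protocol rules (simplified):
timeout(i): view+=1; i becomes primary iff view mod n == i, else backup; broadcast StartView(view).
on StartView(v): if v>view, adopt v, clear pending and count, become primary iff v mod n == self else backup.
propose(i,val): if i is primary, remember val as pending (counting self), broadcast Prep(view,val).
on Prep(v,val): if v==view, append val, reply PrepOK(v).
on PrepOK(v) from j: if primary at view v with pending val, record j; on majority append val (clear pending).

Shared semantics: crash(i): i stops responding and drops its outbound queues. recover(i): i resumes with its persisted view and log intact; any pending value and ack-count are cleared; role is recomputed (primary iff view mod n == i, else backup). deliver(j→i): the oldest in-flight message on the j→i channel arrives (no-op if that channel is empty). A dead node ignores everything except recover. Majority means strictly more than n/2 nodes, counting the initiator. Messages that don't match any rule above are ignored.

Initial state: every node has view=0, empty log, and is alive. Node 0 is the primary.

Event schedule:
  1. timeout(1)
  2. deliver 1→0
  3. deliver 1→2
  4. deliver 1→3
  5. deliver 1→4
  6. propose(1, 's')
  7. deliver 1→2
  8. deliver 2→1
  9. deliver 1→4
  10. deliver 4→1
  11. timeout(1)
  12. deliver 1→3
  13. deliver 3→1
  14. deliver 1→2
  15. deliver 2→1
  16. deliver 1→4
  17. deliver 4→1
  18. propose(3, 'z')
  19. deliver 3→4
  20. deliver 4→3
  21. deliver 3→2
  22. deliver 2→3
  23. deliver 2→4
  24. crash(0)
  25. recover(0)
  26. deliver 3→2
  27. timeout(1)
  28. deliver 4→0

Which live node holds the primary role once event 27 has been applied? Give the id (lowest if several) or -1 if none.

2

after 1 — timeout(1): n1:prim/v1/[-]
after 2 — deliver 1→0: n0:back/v1/[-]
after 3 — deliver 1→2: n2:back/v1/[-]
after 4 — deliver 1→3: n3:back/v1/[-]
after 5 — deliver 1→4: n4:back/v1/[-]
after 6 — propose(1,'s'): ·
after 7 — deliver 1→2: n2:back/v1/[s]
after 8 — deliver 2→1: ·
after 9 — deliver 1→4: n4:back/v1/[s]
after 10 — deliver 4→1: n1:prim/v1/[s]
after 11 — timeout(1): n1:back/v2/[s]
after 12 — deliver 1→3: n3:back/v1/[s]
after 13 — deliver 3→1: ·
after 14 — deliver 1→2: n2:prim/v2/[s]
after 15 — deliver 2→1: ·
after 16 — deliver 1→4: n4:back/v2/[s]
after 17 — deliver 4→1: ·
after 18 — propose(3,'z'): ·
after 19 — deliver 3→4: ·
after 20 — deliver 4→3: ·
after 21 — deliver 3→2: ·
after 22 — deliver 2→3: ·
after 23 — deliver 2→4: ·
after 24 — crash(0): n0:✗back/v1/[-]
after 25 — recover(0): n0:back/v1/[-]
after 26 — deliver 3→2: ·
after 27 — timeout(1): n1:back/v3/[s]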